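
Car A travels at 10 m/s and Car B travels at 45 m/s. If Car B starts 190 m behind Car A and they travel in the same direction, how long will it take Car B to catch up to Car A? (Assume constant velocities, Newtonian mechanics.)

Relative speed: v_rel = 45 - 10 = 35 m/s
Time to catch: t = d₀/v_rel = 190/35 = 5.43 s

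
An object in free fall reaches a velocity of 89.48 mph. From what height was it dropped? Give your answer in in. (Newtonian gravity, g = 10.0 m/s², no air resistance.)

v = 89.48 mph × 0.44704 = 40.0011 m/s
h = v² / (2g) = 40.0011² / (2 × 10.0) = 80.0044 m
h = 80.0044 m / 0.0254 = 3150 in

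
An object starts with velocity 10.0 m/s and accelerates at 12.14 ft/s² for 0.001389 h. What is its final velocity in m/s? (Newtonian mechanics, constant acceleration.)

a = 12.14 ft/s² × 0.3048 = 3.70027 m/s²
t = 0.001389 h × 3600.0 = 5.0004 s
v = v₀ + a × t = 10.0 + 3.70027 × 5.0004 = 28.5 m/s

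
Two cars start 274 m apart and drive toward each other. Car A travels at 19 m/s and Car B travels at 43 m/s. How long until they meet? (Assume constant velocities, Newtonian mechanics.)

Combined speed: v_combined = 19 + 43 = 62 m/s
Time to meet: t = d/v_combined = 274/62 = 4.42 s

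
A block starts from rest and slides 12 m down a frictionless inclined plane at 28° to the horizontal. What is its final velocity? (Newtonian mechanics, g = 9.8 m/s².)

a = g sin(θ) = 9.8 × sin(28°) = 4.6008 m/s²
v = √(2ad) = √(2 × 4.6008 × 12) = 10.51 m/s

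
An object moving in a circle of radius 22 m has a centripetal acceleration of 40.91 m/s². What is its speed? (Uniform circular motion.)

v = √(a_c × r) = √(40.91 × 22) = 30.0 m/s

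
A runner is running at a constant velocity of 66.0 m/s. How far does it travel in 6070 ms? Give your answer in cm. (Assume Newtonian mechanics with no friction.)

t = 6070 ms × 0.001 = 6.07 s
d = v × t = 66.0 × 6.07 = 400.62 m
d = 400.62 m / 0.01 = 40060 cm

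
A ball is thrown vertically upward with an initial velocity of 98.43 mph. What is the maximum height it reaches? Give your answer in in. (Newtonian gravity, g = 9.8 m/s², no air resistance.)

v₀ = 98.43 mph × 0.44704 = 44.0021 m/s
h_max = v₀² / (2g) = 44.0021² / (2 × 9.8) = 1936.18 / 19.6 = 98.7847 m
h_max = 98.7847 m / 0.0254 = 3889 in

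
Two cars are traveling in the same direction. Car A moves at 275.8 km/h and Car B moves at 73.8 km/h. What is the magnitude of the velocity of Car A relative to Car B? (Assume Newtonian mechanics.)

v_rel = |v_A - v_B| = |275.8 - 73.8| = 202.0 km/h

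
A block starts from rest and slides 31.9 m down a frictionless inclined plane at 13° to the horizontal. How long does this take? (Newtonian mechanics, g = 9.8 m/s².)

a = g sin(θ) = 9.8 × sin(13°) = 2.2045 m/s²
t = √(2d/a) = √(2 × 31.9 / 2.2045) = 5.38 s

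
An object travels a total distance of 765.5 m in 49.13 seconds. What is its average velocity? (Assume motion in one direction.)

v_avg = Δd / Δt = 765.5 / 49.13 = 15.58 m/s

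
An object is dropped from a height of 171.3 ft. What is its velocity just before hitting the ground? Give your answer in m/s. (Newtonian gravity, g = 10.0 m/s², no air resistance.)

h = 171.3 ft × 0.3048 = 52.2122 m
v = √(2gh) = √(2 × 10.0 × 52.2122) = 32.31 m/s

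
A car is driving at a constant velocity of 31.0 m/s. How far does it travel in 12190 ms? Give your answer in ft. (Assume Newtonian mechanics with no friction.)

t = 12190 ms × 0.001 = 12.19 s
d = v × t = 31.0 × 12.19 = 377.89 m
d = 377.89 m / 0.3048 = 1240 ft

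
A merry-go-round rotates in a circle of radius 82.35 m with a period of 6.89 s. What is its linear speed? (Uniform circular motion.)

v = 2πr/T = 2π×82.35/6.89 = 75.1 m/s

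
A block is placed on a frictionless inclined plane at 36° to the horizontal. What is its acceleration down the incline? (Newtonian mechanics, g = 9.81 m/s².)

a = g sin(θ) = 9.81 × sin(36°) = 9.81 × 0.5878 = 5.77 m/s²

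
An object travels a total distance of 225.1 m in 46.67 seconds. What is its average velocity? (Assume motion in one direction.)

v_avg = Δd / Δt = 225.1 / 46.67 = 4.82 m/s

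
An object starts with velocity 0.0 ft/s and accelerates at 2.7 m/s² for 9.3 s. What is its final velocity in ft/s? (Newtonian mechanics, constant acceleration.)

v₀ = 0.0 ft/s × 0.3048 = 0.0 m/s
v = v₀ + a × t = 0.0 + 2.7 × 9.3 = 25.11 m/s
v = 25.11 m/s / 0.3048 = 82.38 ft/s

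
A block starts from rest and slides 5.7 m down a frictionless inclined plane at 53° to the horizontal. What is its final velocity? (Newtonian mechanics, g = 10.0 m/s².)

a = g sin(θ) = 10.0 × sin(53°) = 7.9864 m/s²
v = √(2ad) = √(2 × 7.9864 × 5.7) = 9.54 m/s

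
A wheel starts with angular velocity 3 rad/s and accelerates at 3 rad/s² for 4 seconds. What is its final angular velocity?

ω = ω₀ + αt = 3 + 3 × 4 = 15 rad/s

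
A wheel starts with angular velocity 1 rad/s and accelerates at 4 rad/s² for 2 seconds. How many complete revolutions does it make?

θ = ω₀t + ½αt² = 1×2 + ½×4×2² = 10.0 rad
Total revolutions = θ/(2π) = 10.0/(2π) = 1.59
Complete revolutions = ⌊1.59⌋ = 1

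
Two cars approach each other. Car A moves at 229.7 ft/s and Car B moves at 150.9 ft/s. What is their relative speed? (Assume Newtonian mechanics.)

v_rel = v_A + v_B = 229.7 + 150.9 = 380.6 ft/s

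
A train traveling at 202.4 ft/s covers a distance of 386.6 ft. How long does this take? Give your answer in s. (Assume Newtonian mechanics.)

d = 386.6 ft × 0.3048 = 117.836 m
v = 202.4 ft/s × 0.3048 = 61.6915 m/s
t = d / v = 117.836 / 61.6915 = 1.91 s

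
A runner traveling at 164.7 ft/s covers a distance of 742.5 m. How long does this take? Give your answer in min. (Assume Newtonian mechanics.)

v = 164.7 ft/s × 0.3048 = 50.2006 m/s
t = d / v = 742.5 / 50.2006 = 14.7907 s
t = 14.7907 s / 60.0 = 0.2465 min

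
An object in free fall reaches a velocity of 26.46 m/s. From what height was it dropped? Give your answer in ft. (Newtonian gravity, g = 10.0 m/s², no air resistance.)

h = v² / (2g) = 26.46² / (2 × 10.0) = 35.0066 m
h = 35.0066 m / 0.3048 = 114.9 ft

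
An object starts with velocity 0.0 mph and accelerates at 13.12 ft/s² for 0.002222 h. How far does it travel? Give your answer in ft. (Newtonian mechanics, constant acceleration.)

v₀ = 0.0 mph × 0.44704 = 0.0 m/s
a = 13.12 ft/s² × 0.3048 = 3.99898 m/s²
t = 0.002222 h × 3600.0 = 7.9992 s
d = v₀ × t + ½ × a × t² = 0.0 × 7.9992 + 0.5 × 3.99898 × 7.9992² = 127.942 m
d = 127.942 m / 0.3048 = 419.8 ft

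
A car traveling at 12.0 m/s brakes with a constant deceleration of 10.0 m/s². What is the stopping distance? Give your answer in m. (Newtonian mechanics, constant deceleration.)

d = v₀² / (2a) = 12.0² / (2 × 10.0) = 144.0 / 20.0 = 7.2 m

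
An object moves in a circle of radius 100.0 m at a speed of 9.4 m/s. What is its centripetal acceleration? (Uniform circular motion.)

a_c = v²/r = 9.4²/100.0 = 88.36/100.0 = 0.88 m/s²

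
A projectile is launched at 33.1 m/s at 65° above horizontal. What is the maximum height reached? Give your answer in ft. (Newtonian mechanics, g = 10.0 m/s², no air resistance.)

H = v₀² × sin²(θ) / (2g) = 33.1² × sin(65°)² / (2 × 10.0) = 1095.61 × 0.821394 / 20.0 = 44.9964 m
H = 44.9964 m / 0.3048 = 147.6 ft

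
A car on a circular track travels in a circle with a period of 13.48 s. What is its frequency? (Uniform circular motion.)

f = 1/T = 1/13.48 = 0.0742 Hz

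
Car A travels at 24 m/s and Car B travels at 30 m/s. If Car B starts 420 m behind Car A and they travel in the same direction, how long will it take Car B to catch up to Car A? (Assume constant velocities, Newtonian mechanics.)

Relative speed: v_rel = 30 - 24 = 6 m/s
Time to catch: t = d₀/v_rel = 420/6 = 70.0 s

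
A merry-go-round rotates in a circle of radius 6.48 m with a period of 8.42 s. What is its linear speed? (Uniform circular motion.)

v = 2πr/T = 2π×6.48/8.42 = 4.84 m/s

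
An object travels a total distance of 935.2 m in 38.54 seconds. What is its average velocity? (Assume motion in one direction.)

v_avg = Δd / Δt = 935.2 / 38.54 = 24.27 m/s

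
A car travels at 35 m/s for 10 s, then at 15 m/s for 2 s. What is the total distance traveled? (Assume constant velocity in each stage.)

d₁ = v₁t₁ = 35 × 10 = 350 m
d₂ = v₂t₂ = 15 × 2 = 30 m
d_total = 350 + 30 = 380 m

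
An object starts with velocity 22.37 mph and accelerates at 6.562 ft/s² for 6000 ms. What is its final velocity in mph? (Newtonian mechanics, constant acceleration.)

v₀ = 22.37 mph × 0.44704 = 10.0003 m/s
a = 6.562 ft/s² × 0.3048 = 2.0001 m/s²
t = 6000 ms × 0.001 = 6.0 s
v = v₀ + a × t = 10.0003 + 2.0001 × 6.0 = 22.0009 m/s
v = 22.0009 m/s / 0.44704 = 49.21 mph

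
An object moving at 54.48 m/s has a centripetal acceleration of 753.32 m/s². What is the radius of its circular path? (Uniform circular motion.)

r = v²/a_c = 54.48²/753.32 = 3.94 m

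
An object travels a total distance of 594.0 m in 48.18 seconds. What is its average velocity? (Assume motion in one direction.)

v_avg = Δd / Δt = 594.0 / 48.18 = 12.33 m/s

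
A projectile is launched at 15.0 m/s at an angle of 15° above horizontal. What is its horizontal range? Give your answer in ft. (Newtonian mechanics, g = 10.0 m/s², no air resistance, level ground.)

R = v₀² × sin(2θ) / g = 15.0² × sin(2 × 15°) / 10.0 = 225.0 × 0.5 / 10.0 = 11.25 m
R = 11.25 m / 0.3048 = 36.91 ft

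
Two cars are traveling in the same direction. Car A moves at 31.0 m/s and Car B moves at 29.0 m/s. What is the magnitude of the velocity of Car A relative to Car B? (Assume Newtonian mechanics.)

v_rel = |v_A - v_B| = |31.0 - 29.0| = 2.0 m/s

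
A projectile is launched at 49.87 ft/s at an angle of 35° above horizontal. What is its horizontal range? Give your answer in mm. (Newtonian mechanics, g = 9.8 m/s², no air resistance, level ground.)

v₀ = 49.87 ft/s × 0.3048 = 15.2004 m/s
R = v₀² × sin(2θ) / g = 15.2004² × sin(2 × 35°) / 9.8 = 231.052 × 0.939693 / 9.8 = 22.1549 m
R = 22.1549 m / 0.001 = 22150 mm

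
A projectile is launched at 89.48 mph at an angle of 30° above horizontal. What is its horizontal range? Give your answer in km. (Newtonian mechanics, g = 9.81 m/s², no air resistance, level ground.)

v₀ = 89.48 mph × 0.44704 = 40.0011 m/s
R = v₀² × sin(2θ) / g = 40.0011² × sin(2 × 30°) / 9.81 = 1600.09 × 0.866025 / 9.81 = 141.256 m
R = 141.256 m / 1000.0 = 0.1413 km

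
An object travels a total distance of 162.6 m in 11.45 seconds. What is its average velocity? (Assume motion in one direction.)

v_avg = Δd / Δt = 162.6 / 11.45 = 14.2 m/s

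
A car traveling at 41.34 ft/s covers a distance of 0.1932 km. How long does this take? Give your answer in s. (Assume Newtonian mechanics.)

d = 0.1932 km × 1000.0 = 193.2 m
v = 41.34 ft/s × 0.3048 = 12.6004 m/s
t = d / v = 193.2 / 12.6004 = 15.33 s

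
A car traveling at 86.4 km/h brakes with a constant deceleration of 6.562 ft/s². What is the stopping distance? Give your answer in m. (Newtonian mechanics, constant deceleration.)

v₀ = 86.4 km/h × 0.2777777777777778 = 24.0 m/s
a = 6.562 ft/s² × 0.3048 = 2.0001 m/s²
d = v₀² / (2a) = 24.0² / (2 × 2.0001) = 576.0 / 4.0002 = 144.0 m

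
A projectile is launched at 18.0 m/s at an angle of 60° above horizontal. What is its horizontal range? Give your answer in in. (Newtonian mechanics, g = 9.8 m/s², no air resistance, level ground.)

R = v₀² × sin(2θ) / g = 18.0² × sin(2 × 60°) / 9.8 = 324.0 × 0.866025 / 9.8 = 28.6318 m
R = 28.6318 m / 0.0254 = 1127 in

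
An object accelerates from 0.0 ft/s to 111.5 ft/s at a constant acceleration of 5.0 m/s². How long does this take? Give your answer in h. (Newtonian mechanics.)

v₀ = 0.0 ft/s × 0.3048 = 0.0 m/s
v = 111.5 ft/s × 0.3048 = 33.9852 m/s
t = (v - v₀) / a = (33.9852 - 0.0) / 5.0 = 6.79704 s
t = 6.79704 s / 3600.0 = 0.001888 h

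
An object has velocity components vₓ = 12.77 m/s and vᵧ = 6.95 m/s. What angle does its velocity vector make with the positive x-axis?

θ = arctan(vᵧ/vₓ) = arctan(6.95/12.77) = 28.56°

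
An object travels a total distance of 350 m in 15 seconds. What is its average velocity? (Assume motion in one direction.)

v_avg = Δd / Δt = 350 / 15 = 23.33 m/s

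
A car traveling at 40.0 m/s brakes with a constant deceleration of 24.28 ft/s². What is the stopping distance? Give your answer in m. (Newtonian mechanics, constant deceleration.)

a = 24.28 ft/s² × 0.3048 = 7.40054 m/s²
d = v₀² / (2a) = 40.0² / (2 × 7.40054) = 1600.0 / 14.8011 = 108.1 m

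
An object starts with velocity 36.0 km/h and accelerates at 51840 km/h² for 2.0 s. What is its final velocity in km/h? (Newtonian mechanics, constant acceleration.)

v₀ = 36.0 km/h × 0.2777777777777778 = 10.0 m/s
a = 51840 km/h² × 7.716049382716049e-05 = 4.0 m/s²
v = v₀ + a × t = 10.0 + 4.0 × 2.0 = 18.0 m/s
v = 18.0 m/s / 0.2777777777777778 = 64.8 km/h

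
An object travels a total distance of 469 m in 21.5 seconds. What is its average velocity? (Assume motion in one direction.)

v_avg = Δd / Δt = 469 / 21.5 = 21.81 m/s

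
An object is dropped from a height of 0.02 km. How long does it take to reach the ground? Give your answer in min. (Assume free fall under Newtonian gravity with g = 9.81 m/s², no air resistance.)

h = 0.02 km × 1000.0 = 20.0 m
t = √(2h/g) = √(2 × 20.0 / 9.81) = 2.01928 s
t = 2.01928 s / 60.0 = 0.03365 min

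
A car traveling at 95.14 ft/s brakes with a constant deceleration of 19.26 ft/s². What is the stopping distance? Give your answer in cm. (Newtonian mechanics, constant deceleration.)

v₀ = 95.14 ft/s × 0.3048 = 28.9987 m/s
a = 19.26 ft/s² × 0.3048 = 5.87045 m/s²
d = v₀² / (2a) = 28.9987² / (2 × 5.87045) = 840.925 / 11.7409 = 71.6236 m
d = 71.6236 m / 0.01 = 7162 cm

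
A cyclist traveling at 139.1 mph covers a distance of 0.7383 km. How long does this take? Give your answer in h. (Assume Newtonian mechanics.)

d = 0.7383 km × 1000.0 = 738.3 m
v = 139.1 mph × 0.44704 = 62.1833 m/s
t = d / v = 738.3 / 62.1833 = 11.873 s
t = 11.873 s / 3600.0 = 0.003298 h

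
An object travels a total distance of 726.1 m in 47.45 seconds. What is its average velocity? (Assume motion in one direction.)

v_avg = Δd / Δt = 726.1 / 47.45 = 15.3 m/s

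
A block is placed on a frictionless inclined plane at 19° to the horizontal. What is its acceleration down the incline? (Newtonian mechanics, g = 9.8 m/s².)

a = g sin(θ) = 9.8 × sin(19°) = 9.8 × 0.3256 = 3.19 m/s²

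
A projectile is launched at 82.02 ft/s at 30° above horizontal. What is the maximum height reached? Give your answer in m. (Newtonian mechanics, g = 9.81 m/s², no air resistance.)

v₀ = 82.02 ft/s × 0.3048 = 24.9997 m/s
H = v₀² × sin²(θ) / (2g) = 24.9997² × sin(30°)² / (2 × 9.81) = 624.985 × 0.25 / 19.62 = 7.964 m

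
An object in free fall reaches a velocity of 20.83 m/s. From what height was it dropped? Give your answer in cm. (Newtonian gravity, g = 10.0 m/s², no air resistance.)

h = v² / (2g) = 20.83² / (2 × 10.0) = 21.6944 m
h = 21.6944 m / 0.01 = 2169 cm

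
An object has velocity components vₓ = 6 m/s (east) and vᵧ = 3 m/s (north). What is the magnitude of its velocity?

|v| = √(vₓ² + vᵧ²) = √(6² + 3²) = √(45) = 6.71 m/s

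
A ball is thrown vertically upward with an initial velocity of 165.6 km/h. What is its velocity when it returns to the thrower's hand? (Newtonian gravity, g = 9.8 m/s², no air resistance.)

By conservation of energy (no air resistance), the ball returns to the throw height with the same speed as launch, but directed downward.
|v_ground| = v₀ = 165.6 km/h
v_ground = 165.6 km/h (downward)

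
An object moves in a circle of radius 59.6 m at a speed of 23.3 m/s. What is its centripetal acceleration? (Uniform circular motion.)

a_c = v²/r = 23.3²/59.6 = 542.89/59.6 = 9.11 m/s²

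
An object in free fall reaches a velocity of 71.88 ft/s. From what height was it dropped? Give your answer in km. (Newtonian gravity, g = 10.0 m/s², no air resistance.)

v = 71.88 ft/s × 0.3048 = 21.909 m/s
h = v² / (2g) = 21.909² / (2 × 10.0) = 24.0002 m
h = 24.0002 m / 1000.0 = 0.024 km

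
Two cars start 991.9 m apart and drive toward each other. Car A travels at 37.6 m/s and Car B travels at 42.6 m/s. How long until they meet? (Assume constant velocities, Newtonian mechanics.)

Combined speed: v_combined = 37.6 + 42.6 = 80.2 m/s
Time to meet: t = d/v_combined = 991.9/80.2 = 12.37 s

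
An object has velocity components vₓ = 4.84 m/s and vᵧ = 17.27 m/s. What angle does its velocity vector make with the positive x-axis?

θ = arctan(vᵧ/vₓ) = arctan(17.27/4.84) = 74.34°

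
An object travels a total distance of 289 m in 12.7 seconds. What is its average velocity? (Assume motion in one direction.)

v_avg = Δd / Δt = 289 / 12.7 = 22.76 m/s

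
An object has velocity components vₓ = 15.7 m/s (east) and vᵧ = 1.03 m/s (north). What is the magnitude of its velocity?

|v| = √(vₓ² + vᵧ²) = √(15.7² + 1.03²) = √(247.5509) = 15.73 m/s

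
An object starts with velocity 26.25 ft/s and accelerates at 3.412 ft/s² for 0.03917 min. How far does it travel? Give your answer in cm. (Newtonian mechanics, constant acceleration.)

v₀ = 26.25 ft/s × 0.3048 = 8.001 m/s
a = 3.412 ft/s² × 0.3048 = 1.03998 m/s²
t = 0.03917 min × 60.0 = 2.3502 s
d = v₀ × t + ½ × a × t² = 8.001 × 2.3502 + 0.5 × 1.03998 × 2.3502² = 21.6761 m
d = 21.6761 m / 0.01 = 2168 cm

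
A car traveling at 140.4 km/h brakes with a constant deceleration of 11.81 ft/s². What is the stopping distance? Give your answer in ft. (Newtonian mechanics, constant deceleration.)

v₀ = 140.4 km/h × 0.2777777777777778 = 39.0 m/s
a = 11.81 ft/s² × 0.3048 = 3.59969 m/s²
d = v₀² / (2a) = 39.0² / (2 × 3.59969) = 1521.0 / 7.19938 = 211.268 m
d = 211.268 m / 0.3048 = 693.1 ft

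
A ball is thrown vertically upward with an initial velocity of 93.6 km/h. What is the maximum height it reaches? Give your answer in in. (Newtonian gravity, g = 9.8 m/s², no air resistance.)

v₀ = 93.6 km/h × 0.2777777777777778 = 26.0 m/s
h_max = v₀² / (2g) = 26.0² / (2 × 9.8) = 676.0 / 19.6 = 34.4898 m
h_max = 34.4898 m / 0.0254 = 1358 in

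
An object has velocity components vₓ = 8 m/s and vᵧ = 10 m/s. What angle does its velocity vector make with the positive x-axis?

θ = arctan(vᵧ/vₓ) = arctan(10/8) = 51.34°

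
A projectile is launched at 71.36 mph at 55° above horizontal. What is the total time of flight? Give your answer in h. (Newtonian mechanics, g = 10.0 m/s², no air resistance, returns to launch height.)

v₀ = 71.36 mph × 0.44704 = 31.9008 m/s
T = 2 × v₀ × sin(θ) / g = 2 × 31.9008 × sin(55°) / 10.0 = 2 × 31.9008 × 0.819152 / 10.0 = 5.22632 s
T = 5.22632 s / 3600.0 = 0.001452 h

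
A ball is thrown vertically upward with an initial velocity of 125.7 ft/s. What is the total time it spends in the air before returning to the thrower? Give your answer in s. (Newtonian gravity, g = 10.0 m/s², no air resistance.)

v₀ = 125.7 ft/s × 0.3048 = 38.3134 m/s
t_total = 2 × v₀ / g = 2 × 38.3134 / 10.0 = 7.663 s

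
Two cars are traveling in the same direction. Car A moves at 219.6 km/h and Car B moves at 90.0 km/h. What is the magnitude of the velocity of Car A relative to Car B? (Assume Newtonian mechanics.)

v_rel = |v_A - v_B| = |219.6 - 90.0| = 129.6 km/h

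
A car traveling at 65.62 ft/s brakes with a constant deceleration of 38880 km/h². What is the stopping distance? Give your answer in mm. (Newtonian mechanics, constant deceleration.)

v₀ = 65.62 ft/s × 0.3048 = 20.001 m/s
a = 38880 km/h² × 7.716049382716049e-05 = 3.0 m/s²
d = v₀² / (2a) = 20.001² / (2 × 3.0) = 400.04 / 6.0 = 66.6733 m
d = 66.6733 m / 0.001 = 66670 mm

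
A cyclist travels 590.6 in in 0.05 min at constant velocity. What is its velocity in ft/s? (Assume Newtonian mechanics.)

d = 590.6 in × 0.0254 = 15.0012 m
t = 0.05 min × 60.0 = 3.0 s
v = d / t = 15.0012 / 3.0 = 5.0004 m/s
v = 5.0004 m/s / 0.3048 = 16.41 ft/s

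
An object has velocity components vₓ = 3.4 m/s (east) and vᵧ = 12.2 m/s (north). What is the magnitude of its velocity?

|v| = √(vₓ² + vᵧ²) = √(3.4² + 12.2²) = √(160.4) = 12.66 m/s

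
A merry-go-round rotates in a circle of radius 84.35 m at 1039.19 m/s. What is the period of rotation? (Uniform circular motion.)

T = 2πr/v = 2π×84.35/1039.19 = 0.51 s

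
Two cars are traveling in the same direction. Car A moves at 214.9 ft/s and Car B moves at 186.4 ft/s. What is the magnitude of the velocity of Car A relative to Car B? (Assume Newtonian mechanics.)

v_rel = |v_A - v_B| = |214.9 - 186.4| = 28.5 ft/s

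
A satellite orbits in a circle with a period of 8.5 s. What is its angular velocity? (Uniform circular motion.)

ω = 2π/T = 2π/8.5 = 0.7392 rad/s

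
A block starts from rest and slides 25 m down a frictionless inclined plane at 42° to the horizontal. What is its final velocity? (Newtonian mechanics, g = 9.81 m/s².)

a = g sin(θ) = 9.81 × sin(42°) = 6.5642 m/s²
v = √(2ad) = √(2 × 6.5642 × 25) = 18.12 m/s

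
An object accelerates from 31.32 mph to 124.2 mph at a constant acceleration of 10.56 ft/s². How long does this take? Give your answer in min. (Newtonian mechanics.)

v₀ = 31.32 mph × 0.44704 = 14.0013 m/s
v = 124.2 mph × 0.44704 = 55.5224 m/s
a = 10.56 ft/s² × 0.3048 = 3.21869 m/s²
t = (v - v₀) / a = (55.5224 - 14.0013) / 3.21869 = 12.9 s
t = 12.9 s / 60.0 = 0.215 min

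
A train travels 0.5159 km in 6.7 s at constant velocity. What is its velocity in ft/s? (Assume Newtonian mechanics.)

d = 0.5159 km × 1000.0 = 515.9 m
v = d / t = 515.9 / 6.7 = 77.0 m/s
v = 77.0 m/s / 0.3048 = 252.6 ft/s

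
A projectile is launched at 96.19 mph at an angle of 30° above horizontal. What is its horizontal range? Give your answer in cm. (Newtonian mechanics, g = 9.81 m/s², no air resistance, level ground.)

v₀ = 96.19 mph × 0.44704 = 43.0008 m/s
R = v₀² × sin(2θ) / g = 43.0008² × sin(2 × 30°) / 9.81 = 1849.07 × 0.866025 / 9.81 = 163.236 m
R = 163.236 m / 0.01 = 16320 cm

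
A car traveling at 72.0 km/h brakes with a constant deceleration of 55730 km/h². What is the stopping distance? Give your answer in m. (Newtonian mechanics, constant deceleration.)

v₀ = 72.0 km/h × 0.2777777777777778 = 20.0 m/s
a = 55730 km/h² × 7.716049382716049e-05 = 4.30015 m/s²
d = v₀² / (2a) = 20.0² / (2 × 4.30015) = 400.0 / 8.6003 = 46.51 m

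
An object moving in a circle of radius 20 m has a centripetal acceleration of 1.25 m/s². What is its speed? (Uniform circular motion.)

v = √(a_c × r) = √(1.25 × 20) = 5.0 m/s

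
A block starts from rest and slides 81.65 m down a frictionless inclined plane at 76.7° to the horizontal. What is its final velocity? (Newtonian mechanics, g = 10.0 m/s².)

a = g sin(θ) = 10.0 × sin(76.7°) = 9.7318 m/s²
v = √(2ad) = √(2 × 9.7318 × 81.65) = 39.86 m/s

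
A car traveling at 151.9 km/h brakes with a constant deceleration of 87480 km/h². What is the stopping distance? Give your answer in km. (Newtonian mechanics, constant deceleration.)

v₀ = 151.9 km/h × 0.2777777777777778 = 42.1944 m/s
a = 87480 km/h² × 7.716049382716049e-05 = 6.75 m/s²
d = v₀² / (2a) = 42.1944² / (2 × 6.75) = 1780.37 / 13.5 = 131.879 m
d = 131.879 m / 1000.0 = 0.1319 km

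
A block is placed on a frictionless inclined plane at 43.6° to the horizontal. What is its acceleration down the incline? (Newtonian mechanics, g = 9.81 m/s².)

a = g sin(θ) = 9.81 × sin(43.6°) = 9.81 × 0.68962 = 6.77 m/s²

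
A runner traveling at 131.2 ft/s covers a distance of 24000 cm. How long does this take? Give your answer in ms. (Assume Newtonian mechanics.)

d = 24000 cm × 0.01 = 240.0 m
v = 131.2 ft/s × 0.3048 = 39.9898 m/s
t = d / v = 240.0 / 39.9898 = 6.00153 s
t = 6.00153 s / 0.001 = 6002 ms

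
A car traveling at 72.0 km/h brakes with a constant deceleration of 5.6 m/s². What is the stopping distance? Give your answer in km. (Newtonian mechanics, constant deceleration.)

v₀ = 72.0 km/h × 0.2777777777777778 = 20.0 m/s
d = v₀² / (2a) = 20.0² / (2 × 5.6) = 400.0 / 11.2 = 35.7143 m
d = 35.7143 m / 1000.0 = 0.03571 km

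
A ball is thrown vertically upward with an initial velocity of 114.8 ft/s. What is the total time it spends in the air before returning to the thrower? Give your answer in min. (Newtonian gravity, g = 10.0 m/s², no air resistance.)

v₀ = 114.8 ft/s × 0.3048 = 34.991 m/s
t_total = 2 × v₀ / g = 2 × 34.991 / 10.0 = 6.9982 s
t_total = 6.9982 s / 60.0 = 0.1166 min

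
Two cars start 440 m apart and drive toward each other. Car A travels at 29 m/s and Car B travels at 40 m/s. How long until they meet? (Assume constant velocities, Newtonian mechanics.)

Combined speed: v_combined = 29 + 40 = 69 m/s
Time to meet: t = d/v_combined = 440/69 = 6.38 s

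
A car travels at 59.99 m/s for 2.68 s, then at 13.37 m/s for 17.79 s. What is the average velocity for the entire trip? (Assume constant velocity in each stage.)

d₁ = v₁t₁ = 59.99 × 2.68 = 160.7732 m
d₂ = v₂t₂ = 13.37 × 17.79 = 237.8523 m
d_total = 398.6255 m, t_total = 20.47 s
v_avg = d_total/t_total = 398.6255/20.47 = 19.47 m/s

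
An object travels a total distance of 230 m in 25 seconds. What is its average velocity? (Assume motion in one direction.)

v_avg = Δd / Δt = 230 / 25 = 9.2 m/s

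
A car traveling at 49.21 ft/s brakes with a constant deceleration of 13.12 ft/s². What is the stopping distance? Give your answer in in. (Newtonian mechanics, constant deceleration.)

v₀ = 49.21 ft/s × 0.3048 = 14.9992 m/s
a = 13.12 ft/s² × 0.3048 = 3.99898 m/s²
d = v₀² / (2a) = 14.9992² / (2 × 3.99898) = 224.976 / 7.99796 = 28.1292 m
d = 28.1292 m / 0.0254 = 1107 in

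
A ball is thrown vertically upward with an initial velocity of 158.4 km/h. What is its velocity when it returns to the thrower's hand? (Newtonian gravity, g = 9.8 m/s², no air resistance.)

By conservation of energy (no air resistance), the ball returns to the throw height with the same speed as launch, but directed downward.
|v_ground| = v₀ = 158.4 km/h
v_ground = 158.4 km/h (downward)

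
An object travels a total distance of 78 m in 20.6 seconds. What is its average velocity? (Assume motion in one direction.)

v_avg = Δd / Δt = 78 / 20.6 = 3.79 m/s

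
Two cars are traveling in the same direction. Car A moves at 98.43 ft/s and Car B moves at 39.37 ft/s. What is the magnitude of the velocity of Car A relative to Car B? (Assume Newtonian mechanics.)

v_rel = |v_A - v_B| = |98.43 - 39.37| = 59.06 ft/s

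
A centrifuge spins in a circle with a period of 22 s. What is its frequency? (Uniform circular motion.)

f = 1/T = 1/22 = 0.0455 Hz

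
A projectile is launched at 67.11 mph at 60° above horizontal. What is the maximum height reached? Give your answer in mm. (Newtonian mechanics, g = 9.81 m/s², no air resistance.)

v₀ = 67.11 mph × 0.44704 = 30.0009 m/s
H = v₀² × sin²(θ) / (2g) = 30.0009² × sin(60°)² / (2 × 9.81) = 900.054 × 0.75 / 19.62 = 34.4057 m
H = 34.4057 m / 0.001 = 34410 mm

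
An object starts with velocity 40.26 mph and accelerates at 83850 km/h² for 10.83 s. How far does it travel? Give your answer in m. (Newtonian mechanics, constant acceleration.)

v₀ = 40.26 mph × 0.44704 = 17.9978 m/s
a = 83850 km/h² × 7.716049382716049e-05 = 6.46991 m/s²
d = v₀ × t + ½ × a × t² = 17.9978 × 10.83 + 0.5 × 6.46991 × 10.83² = 574.3 m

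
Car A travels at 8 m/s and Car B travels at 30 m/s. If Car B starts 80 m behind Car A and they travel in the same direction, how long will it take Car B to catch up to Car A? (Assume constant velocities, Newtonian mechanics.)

Relative speed: v_rel = 30 - 8 = 22 m/s
Time to catch: t = d₀/v_rel = 80/22 = 3.64 s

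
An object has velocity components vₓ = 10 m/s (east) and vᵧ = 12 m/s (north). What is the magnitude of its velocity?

|v| = √(vₓ² + vᵧ²) = √(10² + 12²) = √(244) = 15.62 m/s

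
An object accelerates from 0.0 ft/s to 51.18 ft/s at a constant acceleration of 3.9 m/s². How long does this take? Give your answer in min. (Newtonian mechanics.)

v₀ = 0.0 ft/s × 0.3048 = 0.0 m/s
v = 51.18 ft/s × 0.3048 = 15.5997 m/s
t = (v - v₀) / a = (15.5997 - 0.0) / 3.9 = 3.99992 s
t = 3.99992 s / 60.0 = 0.06667 min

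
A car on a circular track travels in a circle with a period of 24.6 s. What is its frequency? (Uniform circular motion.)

f = 1/T = 1/24.6 = 0.0407 Hz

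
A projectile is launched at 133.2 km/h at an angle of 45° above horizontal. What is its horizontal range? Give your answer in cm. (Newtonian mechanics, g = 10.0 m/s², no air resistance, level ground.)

v₀ = 133.2 km/h × 0.2777777777777778 = 37.0 m/s
R = v₀² × sin(2θ) / g = 37.0² × sin(2 × 45°) / 10.0 = 1369.0 × 1.0 / 10.0 = 136.9 m
R = 136.9 m / 0.01 = 13690 cm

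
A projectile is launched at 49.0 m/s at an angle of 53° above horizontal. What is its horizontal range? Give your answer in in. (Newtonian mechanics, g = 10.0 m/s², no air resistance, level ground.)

R = v₀² × sin(2θ) / g = 49.0² × sin(2 × 53°) / 10.0 = 2401.0 × 0.961262 / 10.0 = 230.799 m
R = 230.799 m / 0.0254 = 9087 in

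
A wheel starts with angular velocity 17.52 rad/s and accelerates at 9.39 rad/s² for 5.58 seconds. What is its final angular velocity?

ω = ω₀ + αt = 17.52 + 9.39 × 5.58 = 69.92 rad/s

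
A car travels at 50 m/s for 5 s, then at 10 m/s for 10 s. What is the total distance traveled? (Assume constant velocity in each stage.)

d₁ = v₁t₁ = 50 × 5 = 250 m
d₂ = v₂t₂ = 10 × 10 = 100 m
d_total = 250 + 100 = 350 m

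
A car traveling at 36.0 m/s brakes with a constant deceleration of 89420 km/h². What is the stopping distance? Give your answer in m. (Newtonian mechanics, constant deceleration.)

a = 89420 km/h² × 7.716049382716049e-05 = 6.89969 m/s²
d = v₀² / (2a) = 36.0² / (2 × 6.89969) = 1296.0 / 13.7994 = 93.92 m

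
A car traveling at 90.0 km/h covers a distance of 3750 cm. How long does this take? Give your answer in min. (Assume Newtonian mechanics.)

d = 3750 cm × 0.01 = 37.5 m
v = 90.0 km/h × 0.2777777777777778 = 25.0 m/s
t = d / v = 37.5 / 25.0 = 1.5 s
t = 1.5 s / 60.0 = 0.025 min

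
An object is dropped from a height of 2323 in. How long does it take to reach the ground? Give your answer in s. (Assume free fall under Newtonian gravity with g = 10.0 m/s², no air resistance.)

h = 2323 in × 0.0254 = 59.0042 m
t = √(2h/g) = √(2 × 59.0042 / 10.0) = 3.435 s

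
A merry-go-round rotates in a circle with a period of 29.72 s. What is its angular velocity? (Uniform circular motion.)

ω = 2π/T = 2π/29.72 = 0.2114 rad/s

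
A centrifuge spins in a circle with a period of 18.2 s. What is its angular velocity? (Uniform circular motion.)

ω = 2π/T = 2π/18.2 = 0.3452 rad/s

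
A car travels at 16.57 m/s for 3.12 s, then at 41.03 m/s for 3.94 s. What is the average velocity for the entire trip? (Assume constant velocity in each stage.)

d₁ = v₁t₁ = 16.57 × 3.12 = 51.6984 m
d₂ = v₂t₂ = 41.03 × 3.94 = 161.6582 m
d_total = 213.3566 m, t_total = 7.06 s
v_avg = d_total/t_total = 213.3566/7.06 = 30.22 m/s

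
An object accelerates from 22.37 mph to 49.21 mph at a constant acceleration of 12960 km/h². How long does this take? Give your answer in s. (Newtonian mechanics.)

v₀ = 22.37 mph × 0.44704 = 10.0003 m/s
v = 49.21 mph × 0.44704 = 21.9988 m/s
a = 12960 km/h² × 7.716049382716049e-05 = 1.0 m/s²
t = (v - v₀) / a = (21.9988 - 10.0003) / 1.0 = 12.0 s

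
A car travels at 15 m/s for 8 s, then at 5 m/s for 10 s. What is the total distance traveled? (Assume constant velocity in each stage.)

d₁ = v₁t₁ = 15 × 8 = 120 m
d₂ = v₂t₂ = 5 × 10 = 50 m
d_total = 120 + 50 = 170 m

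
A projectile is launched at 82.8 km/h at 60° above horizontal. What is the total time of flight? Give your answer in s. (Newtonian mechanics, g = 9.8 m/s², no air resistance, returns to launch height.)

v₀ = 82.8 km/h × 0.2777777777777778 = 23.0 m/s
T = 2 × v₀ × sin(θ) / g = 2 × 23.0 × sin(60°) / 9.8 = 2 × 23.0 × 0.866025 / 9.8 = 4.065 s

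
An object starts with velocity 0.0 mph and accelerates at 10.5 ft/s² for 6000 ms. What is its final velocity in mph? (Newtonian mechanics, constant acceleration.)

v₀ = 0.0 mph × 0.44704 = 0.0 m/s
a = 10.5 ft/s² × 0.3048 = 3.2004 m/s²
t = 6000 ms × 0.001 = 6.0 s
v = v₀ + a × t = 0.0 + 3.2004 × 6.0 = 19.2024 m/s
v = 19.2024 m/s / 0.44704 = 42.95 mph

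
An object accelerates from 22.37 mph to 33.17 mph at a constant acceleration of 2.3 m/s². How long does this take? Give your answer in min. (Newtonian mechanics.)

v₀ = 22.37 mph × 0.44704 = 10.0003 m/s
v = 33.17 mph × 0.44704 = 14.8283 m/s
t = (v - v₀) / a = (14.8283 - 10.0003) / 2.3 = 2.09913 s
t = 2.09913 s / 60.0 = 0.03499 min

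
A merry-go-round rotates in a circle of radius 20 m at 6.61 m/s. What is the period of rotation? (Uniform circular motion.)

T = 2πr/v = 2π×20/6.61 = 19.01 s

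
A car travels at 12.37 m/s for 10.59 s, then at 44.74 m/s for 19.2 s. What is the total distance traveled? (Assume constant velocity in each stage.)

d₁ = v₁t₁ = 12.37 × 10.59 = 130.9983 m
d₂ = v₂t₂ = 44.74 × 19.2 = 859.008 m
d_total = 130.9983 + 859.008 = 990.01 m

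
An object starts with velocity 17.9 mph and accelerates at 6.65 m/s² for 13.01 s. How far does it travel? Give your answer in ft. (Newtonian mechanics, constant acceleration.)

v₀ = 17.9 mph × 0.44704 = 8.00202 m/s
d = v₀ × t + ½ × a × t² = 8.00202 × 13.01 + 0.5 × 6.65 × 13.01² = 666.896 m
d = 666.896 m / 0.3048 = 2188 ft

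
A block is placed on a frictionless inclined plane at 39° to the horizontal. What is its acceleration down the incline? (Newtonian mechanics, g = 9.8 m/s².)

a = g sin(θ) = 9.8 × sin(39°) = 9.8 × 0.6293 = 6.17 m/s²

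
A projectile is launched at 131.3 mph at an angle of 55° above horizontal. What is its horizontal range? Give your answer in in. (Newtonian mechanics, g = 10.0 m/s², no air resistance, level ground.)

v₀ = 131.3 mph × 0.44704 = 58.6964 m/s
R = v₀² × sin(2θ) / g = 58.6964² × sin(2 × 55°) / 10.0 = 3445.27 × 0.939693 / 10.0 = 323.75 m
R = 323.75 m / 0.0254 = 12750 in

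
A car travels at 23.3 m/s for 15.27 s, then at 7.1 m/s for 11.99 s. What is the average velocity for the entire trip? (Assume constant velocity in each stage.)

d₁ = v₁t₁ = 23.3 × 15.27 = 355.791 m
d₂ = v₂t₂ = 7.1 × 11.99 = 85.129 m
d_total = 440.92 m, t_total = 27.26 s
v_avg = d_total/t_total = 440.92/27.26 = 16.17 m/s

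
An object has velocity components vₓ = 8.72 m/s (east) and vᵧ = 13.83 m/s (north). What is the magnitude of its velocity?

|v| = √(vₓ² + vᵧ²) = √(8.72² + 13.83²) = √(267.3073) = 16.35 m/s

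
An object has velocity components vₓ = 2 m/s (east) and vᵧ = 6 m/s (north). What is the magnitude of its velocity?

|v| = √(vₓ² + vᵧ²) = √(2² + 6²) = √(40) = 6.32 m/s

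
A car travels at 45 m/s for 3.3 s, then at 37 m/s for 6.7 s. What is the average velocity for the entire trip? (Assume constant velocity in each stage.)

d₁ = v₁t₁ = 45 × 3.3 = 148.5 m
d₂ = v₂t₂ = 37 × 6.7 = 247.9 m
d_total = 396.4 m, t_total = 10.0 s
v_avg = d_total/t_total = 396.4/10.0 = 39.64 m/s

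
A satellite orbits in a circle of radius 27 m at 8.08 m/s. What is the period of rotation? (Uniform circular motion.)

T = 2πr/v = 2π×27/8.08 = 21.0 s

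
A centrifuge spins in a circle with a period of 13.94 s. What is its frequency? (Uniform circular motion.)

f = 1/T = 1/13.94 = 0.0717 Hz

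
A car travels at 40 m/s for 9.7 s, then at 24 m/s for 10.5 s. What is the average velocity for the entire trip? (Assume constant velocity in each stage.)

d₁ = v₁t₁ = 40 × 9.7 = 388.0 m
d₂ = v₂t₂ = 24 × 10.5 = 252.0 m
d_total = 640.0 m, t_total = 20.2 s
v_avg = d_total/t_total = 640.0/20.2 = 31.68 m/s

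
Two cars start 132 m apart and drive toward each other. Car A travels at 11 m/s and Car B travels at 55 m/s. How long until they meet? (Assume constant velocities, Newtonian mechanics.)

Combined speed: v_combined = 11 + 55 = 66 m/s
Time to meet: t = d/v_combined = 132/66 = 2.0 s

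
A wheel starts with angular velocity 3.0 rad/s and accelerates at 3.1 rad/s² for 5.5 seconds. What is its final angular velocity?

ω = ω₀ + αt = 3.0 + 3.1 × 5.5 = 20.05 rad/s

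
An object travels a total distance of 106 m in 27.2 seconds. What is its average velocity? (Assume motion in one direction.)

v_avg = Δd / Δt = 106 / 27.2 = 3.9 m/s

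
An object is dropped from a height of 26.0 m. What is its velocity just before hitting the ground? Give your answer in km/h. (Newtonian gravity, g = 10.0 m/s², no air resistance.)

v = √(2gh) = √(2 × 10.0 × 26.0) = 22.8035 m/s
v = 22.8035 m/s / 0.2777777777777778 = 82.09 km/h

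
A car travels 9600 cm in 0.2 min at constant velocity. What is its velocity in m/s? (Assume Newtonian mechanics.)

d = 9600 cm × 0.01 = 96.0 m
t = 0.2 min × 60.0 = 12.0 s
v = d / t = 96.0 / 12.0 = 8.0 m/s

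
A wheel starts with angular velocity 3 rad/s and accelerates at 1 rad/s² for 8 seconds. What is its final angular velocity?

ω = ω₀ + αt = 3 + 1 × 8 = 11 rad/s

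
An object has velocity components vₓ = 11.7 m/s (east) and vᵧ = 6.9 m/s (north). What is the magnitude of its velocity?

|v| = √(vₓ² + vᵧ²) = √(11.7² + 6.9²) = √(184.5) = 13.58 m/s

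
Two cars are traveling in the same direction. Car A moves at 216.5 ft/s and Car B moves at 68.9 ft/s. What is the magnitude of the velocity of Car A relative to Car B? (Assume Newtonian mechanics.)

v_rel = |v_A - v_B| = |216.5 - 68.9| = 147.6 ft/s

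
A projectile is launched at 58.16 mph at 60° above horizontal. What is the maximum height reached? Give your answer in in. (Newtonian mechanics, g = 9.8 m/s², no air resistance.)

v₀ = 58.16 mph × 0.44704 = 25.9998 m/s
H = v₀² × sin²(θ) / (2g) = 25.9998² × sin(60°)² / (2 × 9.8) = 675.99 × 0.75 / 19.6 = 25.867 m
H = 25.867 m / 0.0254 = 1018 in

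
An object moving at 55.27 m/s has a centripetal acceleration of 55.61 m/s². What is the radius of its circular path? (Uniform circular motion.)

r = v²/a_c = 55.27²/55.61 = 54.93 m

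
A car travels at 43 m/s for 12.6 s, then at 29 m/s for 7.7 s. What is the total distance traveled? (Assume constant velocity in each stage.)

d₁ = v₁t₁ = 43 × 12.6 = 541.8 m
d₂ = v₂t₂ = 29 × 7.7 = 223.3 m
d_total = 541.8 + 223.3 = 765.1 m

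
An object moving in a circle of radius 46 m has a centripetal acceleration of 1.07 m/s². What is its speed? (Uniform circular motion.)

v = √(a_c × r) = √(1.07 × 46) = 7.02 m/s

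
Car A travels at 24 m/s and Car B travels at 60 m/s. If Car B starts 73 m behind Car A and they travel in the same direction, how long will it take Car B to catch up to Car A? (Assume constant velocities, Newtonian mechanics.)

Relative speed: v_rel = 60 - 24 = 36 m/s
Time to catch: t = d₀/v_rel = 73/36 = 2.03 s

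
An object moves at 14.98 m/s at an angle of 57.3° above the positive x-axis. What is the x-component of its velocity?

vₓ = v cos(θ) = 14.98 × cos(57.3°) = 8.09 m/s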